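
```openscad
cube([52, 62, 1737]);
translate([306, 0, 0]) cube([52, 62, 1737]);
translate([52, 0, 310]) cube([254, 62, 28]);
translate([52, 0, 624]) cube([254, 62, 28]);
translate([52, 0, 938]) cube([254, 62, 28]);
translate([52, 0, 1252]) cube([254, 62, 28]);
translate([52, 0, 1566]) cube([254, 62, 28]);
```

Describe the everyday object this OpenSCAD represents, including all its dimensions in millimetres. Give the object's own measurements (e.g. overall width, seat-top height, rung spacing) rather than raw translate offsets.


A straight ladder. Two 52×62 mm vertical rails, 1737 mm tall, stand 358 mm apart (outside-to-outside) with their front faces coplanar on the −y side. 5 rungs, each 62 mm deep and 28 mm tall, span between the inner faces of the rails, front faces flush with the rails. The lowest rung's underside is at z = 310 mm and rungs are spaced 314 mm apart (underside to underside).


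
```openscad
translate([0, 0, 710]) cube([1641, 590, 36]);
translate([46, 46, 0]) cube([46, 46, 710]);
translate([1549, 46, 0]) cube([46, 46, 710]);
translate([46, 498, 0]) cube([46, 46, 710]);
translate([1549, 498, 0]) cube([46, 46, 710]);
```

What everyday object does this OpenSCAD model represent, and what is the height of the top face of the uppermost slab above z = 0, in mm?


A table. The table height is 746 mm.

A 1641×590×36 slab sits at z = 710 on four 46 mm square posts — a table. The top surface is at 710 + 36 = 746 mm.


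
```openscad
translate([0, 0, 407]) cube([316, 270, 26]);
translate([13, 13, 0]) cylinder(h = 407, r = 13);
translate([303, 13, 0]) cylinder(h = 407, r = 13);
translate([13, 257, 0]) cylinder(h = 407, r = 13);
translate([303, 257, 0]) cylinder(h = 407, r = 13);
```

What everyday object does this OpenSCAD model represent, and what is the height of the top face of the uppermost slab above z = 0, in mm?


A stool. The seat height is 433 mm.

A 316×270×26 slab at z = 407 on four corner cylinders — a stool. The seat top is 407 + 26 = 433 mm.


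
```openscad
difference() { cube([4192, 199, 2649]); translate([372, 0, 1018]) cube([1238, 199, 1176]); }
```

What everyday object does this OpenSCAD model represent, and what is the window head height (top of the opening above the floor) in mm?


A wall with a window opening. The window head height is 2194 mm.

A wall with a rectangular opening subtracted — a window. Sill at z = 1018, opening 1176 mm tall, so the head is at 1018 + 1176 = 2194 mm.


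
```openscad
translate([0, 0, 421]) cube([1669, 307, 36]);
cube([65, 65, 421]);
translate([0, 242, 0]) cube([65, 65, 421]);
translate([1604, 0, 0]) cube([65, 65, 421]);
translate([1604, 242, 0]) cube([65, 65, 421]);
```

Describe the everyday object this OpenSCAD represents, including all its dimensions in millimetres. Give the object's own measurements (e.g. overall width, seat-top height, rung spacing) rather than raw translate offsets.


A long wooden bench with a 1669 mm (x) × 307 mm (y) seat, 36 mm thick, its top surface 457 mm above the floor. Four 65 mm square legs at the seat corners, flush with the edges, run from z = 0 to the seat underside.


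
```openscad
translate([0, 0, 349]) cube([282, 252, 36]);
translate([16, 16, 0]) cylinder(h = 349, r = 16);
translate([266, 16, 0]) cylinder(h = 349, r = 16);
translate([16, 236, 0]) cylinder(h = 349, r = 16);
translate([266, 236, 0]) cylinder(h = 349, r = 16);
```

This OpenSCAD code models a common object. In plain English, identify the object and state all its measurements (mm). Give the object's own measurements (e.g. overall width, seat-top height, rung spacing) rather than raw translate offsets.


A simple wooden stool: a rectangular seat 282 mm (x) by 252 mm (y), 36 mm thick, top face at z = 385 mm, on four round legs, each 32 mm in diameter. The legs rest on z = 0, each leg's axis is inset half a diameter from the nearest pair of seat edges (so the leg's bounding box is flush with the corner).


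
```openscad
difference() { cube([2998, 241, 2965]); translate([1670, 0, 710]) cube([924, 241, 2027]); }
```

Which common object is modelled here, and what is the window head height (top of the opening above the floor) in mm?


A wall with a window opening. The window head height is 2737 mm.

A wall with a rectangular opening subtracted — a window. Sill at z = 710, opening 2027 mm tall, so the head is at 710 + 2027 = 2737 mm.


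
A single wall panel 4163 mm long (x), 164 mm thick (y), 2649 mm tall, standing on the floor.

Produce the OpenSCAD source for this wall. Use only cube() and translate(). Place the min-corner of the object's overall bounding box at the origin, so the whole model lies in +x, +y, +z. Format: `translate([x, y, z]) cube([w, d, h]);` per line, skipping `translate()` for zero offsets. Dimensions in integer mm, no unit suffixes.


cube([4163, 164, 2649]);


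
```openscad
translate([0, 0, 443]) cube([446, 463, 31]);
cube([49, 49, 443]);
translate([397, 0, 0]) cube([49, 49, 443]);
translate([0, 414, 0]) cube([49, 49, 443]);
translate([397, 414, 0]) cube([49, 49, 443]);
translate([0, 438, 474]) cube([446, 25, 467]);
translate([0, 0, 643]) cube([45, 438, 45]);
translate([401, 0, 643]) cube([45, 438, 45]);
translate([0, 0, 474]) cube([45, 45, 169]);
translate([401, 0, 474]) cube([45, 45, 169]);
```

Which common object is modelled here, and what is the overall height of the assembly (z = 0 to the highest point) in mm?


A chair. The overall height is 941 mm.

A slab on four corner posts with a tall panel at the back — a chair. The seat slab sits at z = 443 with thickness 31, and the 467 mm backrest starts at the seat top, so the overall height is 443 + 31 + 467 = 941 mm.


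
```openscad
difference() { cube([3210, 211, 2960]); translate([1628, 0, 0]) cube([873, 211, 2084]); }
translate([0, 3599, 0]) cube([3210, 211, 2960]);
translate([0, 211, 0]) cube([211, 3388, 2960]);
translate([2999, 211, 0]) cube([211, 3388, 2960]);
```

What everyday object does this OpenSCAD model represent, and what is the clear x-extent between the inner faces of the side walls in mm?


A single room. The interior width is 2788 mm.

Four walls enclosing a rectangle with a door in the front wall — a room. Outside width 3210 minus two 211 mm walls gives 2788 mm.


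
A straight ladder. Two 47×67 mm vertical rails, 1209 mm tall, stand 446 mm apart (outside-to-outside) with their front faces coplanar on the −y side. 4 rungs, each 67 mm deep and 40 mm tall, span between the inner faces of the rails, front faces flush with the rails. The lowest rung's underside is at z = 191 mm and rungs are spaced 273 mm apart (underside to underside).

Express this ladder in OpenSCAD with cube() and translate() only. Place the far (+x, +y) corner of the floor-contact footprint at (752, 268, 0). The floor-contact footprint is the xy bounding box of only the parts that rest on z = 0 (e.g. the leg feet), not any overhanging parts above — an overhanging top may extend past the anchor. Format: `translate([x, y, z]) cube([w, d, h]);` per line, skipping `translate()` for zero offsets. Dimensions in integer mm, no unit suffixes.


translate([306, 201, 0]) cube([47, 67, 1209]);
translate([705, 201, 0]) cube([47, 67, 1209]);
translate([353, 201, 191]) cube([352, 67, 40]);
translate([353, 201, 464]) cube([352, 67, 40]);
translate([353, 201, 737]) cube([352, 67, 40]);
translate([353, 201, 1010]) cube([352, 67, 40]);


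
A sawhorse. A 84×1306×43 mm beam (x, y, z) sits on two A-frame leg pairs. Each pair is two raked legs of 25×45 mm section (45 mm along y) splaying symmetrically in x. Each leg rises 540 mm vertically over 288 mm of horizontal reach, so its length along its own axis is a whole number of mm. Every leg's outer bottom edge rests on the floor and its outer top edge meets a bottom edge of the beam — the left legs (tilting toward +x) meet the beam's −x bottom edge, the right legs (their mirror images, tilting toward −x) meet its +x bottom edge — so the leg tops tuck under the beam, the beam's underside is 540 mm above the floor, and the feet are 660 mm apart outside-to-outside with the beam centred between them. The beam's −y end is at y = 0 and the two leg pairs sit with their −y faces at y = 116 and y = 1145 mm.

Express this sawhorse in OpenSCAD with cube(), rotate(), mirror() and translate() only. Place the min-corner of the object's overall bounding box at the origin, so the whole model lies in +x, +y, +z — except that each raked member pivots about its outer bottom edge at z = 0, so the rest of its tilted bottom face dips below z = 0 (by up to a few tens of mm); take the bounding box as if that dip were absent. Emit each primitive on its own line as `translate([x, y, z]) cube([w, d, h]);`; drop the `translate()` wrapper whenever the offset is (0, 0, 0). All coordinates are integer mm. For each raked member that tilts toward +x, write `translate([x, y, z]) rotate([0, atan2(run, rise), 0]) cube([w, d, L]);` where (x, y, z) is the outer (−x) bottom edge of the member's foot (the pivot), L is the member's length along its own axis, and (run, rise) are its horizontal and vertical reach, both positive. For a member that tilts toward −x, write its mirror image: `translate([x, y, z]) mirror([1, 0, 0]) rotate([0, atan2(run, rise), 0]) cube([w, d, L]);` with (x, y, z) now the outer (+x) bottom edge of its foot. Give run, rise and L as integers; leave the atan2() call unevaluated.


translate([288, 0, 540]) cube([84, 1306, 43]);
translate([0, 116, 0]) rotate([0, atan2(288, 540), 0]) cube([25, 45, 612]);
translate([660, 116, 0]) mirror([1, 0, 0]) rotate([0, atan2(288, 540), 0]) cube([25, 45, 612]);
translate([0, 1145, 0]) rotate([0, atan2(288, 540), 0]) cube([25, 45, 612]);
translate([660, 1145, 0]) mirror([1, 0, 0]) rotate([0, atan2(288, 540), 0]) cube([25, 45, 612]);


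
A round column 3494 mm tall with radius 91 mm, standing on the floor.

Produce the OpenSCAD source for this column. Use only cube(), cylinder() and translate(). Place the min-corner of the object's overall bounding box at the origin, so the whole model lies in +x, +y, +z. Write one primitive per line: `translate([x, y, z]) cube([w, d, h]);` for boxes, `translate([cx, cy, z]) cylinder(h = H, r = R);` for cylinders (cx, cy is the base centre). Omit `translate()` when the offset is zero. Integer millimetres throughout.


translate([91, 91, 0]) cylinder(h = 3494, r = 91);


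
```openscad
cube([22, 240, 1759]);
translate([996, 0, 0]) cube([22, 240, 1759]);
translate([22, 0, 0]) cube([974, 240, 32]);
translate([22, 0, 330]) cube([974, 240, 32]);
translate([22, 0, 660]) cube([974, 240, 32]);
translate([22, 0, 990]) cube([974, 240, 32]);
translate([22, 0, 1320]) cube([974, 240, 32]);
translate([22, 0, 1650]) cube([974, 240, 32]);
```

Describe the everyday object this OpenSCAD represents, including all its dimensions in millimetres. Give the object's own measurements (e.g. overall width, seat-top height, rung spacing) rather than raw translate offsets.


An open bookshelf. Two side panels, each 22 mm thick, 240 mm deep and 1759 mm tall, stand 1018 mm apart (outside-to-outside). Between them sit 6 shelves, each 32 mm thick and 240 mm deep, spanning the full gap between the sides. The bottom shelf rests on the floor (its underside at z = 0) and the clear gap between one shelf's top and the next shelf's underside is 298 mm.


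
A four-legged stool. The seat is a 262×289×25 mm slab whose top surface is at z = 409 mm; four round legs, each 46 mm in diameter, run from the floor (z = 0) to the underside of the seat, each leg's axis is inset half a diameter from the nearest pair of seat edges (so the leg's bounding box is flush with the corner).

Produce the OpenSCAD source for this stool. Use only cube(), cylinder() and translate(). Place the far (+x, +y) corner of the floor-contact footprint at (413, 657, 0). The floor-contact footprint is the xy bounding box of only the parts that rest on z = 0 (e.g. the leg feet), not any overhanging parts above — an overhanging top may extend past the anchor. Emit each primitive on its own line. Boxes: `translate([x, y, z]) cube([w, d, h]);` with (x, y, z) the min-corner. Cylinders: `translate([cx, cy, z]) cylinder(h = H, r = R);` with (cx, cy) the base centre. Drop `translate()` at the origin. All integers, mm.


translate([151, 368, 384]) cube([262, 289, 25]);
translate([174, 391, 0]) cylinder(h = 384, r = 23);
translate([390, 391, 0]) cylinder(h = 384, r = 23);
translate([174, 634, 0]) cylinder(h = 384, r = 23);
translate([390, 634, 0]) cylinder(h = 384, r = 23);


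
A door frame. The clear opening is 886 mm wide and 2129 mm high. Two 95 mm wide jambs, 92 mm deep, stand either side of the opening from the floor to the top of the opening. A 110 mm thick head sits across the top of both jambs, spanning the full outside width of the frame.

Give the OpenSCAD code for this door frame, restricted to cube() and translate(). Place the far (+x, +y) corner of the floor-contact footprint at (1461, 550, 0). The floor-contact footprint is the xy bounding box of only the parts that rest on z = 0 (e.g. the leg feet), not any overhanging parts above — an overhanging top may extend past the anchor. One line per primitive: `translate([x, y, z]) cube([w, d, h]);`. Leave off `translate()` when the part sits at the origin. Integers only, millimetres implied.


translate([385, 458, 0]) cube([95, 92, 2129]);
translate([1366, 458, 0]) cube([95, 92, 2129]);
translate([385, 458, 2129]) cube([1076, 92, 110]);


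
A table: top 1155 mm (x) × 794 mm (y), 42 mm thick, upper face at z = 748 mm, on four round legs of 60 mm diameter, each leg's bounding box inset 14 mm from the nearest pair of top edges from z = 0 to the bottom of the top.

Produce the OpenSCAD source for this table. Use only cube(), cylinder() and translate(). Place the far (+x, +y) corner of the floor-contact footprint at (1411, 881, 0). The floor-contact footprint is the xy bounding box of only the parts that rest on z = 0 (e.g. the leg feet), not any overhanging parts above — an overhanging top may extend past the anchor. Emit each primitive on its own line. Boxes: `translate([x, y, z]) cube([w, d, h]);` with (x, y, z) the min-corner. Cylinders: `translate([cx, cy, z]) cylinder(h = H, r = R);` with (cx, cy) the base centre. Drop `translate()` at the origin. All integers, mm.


// leg_h = 748 - 42 = 706
translate([270, 101, 706]) cube([1155, 794, 42]);
translate([314, 145, 0]) cylinder(h = 706, r = 30);
translate([1381, 145, 0]) cylinder(h = 706, r = 30);
translate([314, 851, 0]) cylinder(h = 706, r = 30);
translate([1381, 851, 0]) cylinder(h = 706, r = 30);


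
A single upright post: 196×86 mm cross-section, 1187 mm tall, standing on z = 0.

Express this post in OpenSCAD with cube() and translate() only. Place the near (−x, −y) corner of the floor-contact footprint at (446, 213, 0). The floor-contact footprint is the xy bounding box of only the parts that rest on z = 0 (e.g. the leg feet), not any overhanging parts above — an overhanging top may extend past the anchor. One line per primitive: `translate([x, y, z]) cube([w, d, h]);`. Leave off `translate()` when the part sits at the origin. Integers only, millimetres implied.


translate([446, 213, 0]) cube([196, 86, 1187]);


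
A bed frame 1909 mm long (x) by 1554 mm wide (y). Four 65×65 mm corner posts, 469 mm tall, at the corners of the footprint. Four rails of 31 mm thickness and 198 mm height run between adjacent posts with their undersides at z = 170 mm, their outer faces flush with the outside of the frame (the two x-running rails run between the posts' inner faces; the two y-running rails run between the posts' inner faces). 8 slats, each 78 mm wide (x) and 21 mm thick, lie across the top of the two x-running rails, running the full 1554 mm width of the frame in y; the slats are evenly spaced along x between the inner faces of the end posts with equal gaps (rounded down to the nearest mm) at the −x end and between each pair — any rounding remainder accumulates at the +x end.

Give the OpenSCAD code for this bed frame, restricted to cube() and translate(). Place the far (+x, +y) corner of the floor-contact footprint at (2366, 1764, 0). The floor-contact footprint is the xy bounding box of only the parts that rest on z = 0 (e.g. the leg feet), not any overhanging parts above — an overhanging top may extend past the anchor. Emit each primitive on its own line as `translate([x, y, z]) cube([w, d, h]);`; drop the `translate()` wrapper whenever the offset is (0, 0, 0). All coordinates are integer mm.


translate([457, 210, 0]) cube([65, 65, 469]);
translate([457, 1699, 0]) cube([65, 65, 469]);
translate([2301, 210, 0]) cube([65, 65, 469]);
translate([2301, 1699, 0]) cube([65, 65, 469]);
translate([522, 210, 170]) cube([1779, 31, 198]);
translate([522, 1733, 170]) cube([1779, 31, 198]);
translate([457, 275, 170]) cube([31, 1424, 198]);
translate([2335, 275, 170]) cube([31, 1424, 198]);
translate([650, 210, 368]) cube([78, 1554, 21]);
translate([856, 210, 368]) cube([78, 1554, 21]);
translate([1062, 210, 368]) cube([78, 1554, 21]);
translate([1268, 210, 368]) cube([78, 1554, 21]);
translate([1474, 210, 368]) cube([78, 1554, 21]);
translate([1680, 210, 368]) cube([78, 1554, 21]);
translate([1886, 210, 368]) cube([78, 1554, 21]);
translate([2092, 210, 368]) cube([78, 1554, 21]);


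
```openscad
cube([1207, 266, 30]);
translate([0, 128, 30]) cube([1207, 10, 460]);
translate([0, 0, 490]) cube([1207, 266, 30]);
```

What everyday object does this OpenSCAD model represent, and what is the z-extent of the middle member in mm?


An I-beam. The web height is 460 mm.

Two wide flanges with a thin centred web — an I-beam. Overall 520 mm minus two 30 mm flanges gives a web of 520 − 2·30 = 460 mm.


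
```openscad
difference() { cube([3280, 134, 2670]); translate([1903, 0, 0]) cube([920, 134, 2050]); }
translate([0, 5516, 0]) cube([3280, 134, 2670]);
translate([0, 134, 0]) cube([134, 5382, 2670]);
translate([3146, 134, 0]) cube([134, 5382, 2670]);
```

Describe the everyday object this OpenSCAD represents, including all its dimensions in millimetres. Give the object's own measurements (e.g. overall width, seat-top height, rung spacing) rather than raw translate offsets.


A single room: four walls, each 2670 mm tall and 134 mm thick, enclosing an outside footprint 3280×5650 mm (x × y), no floor or roof. The front and back walls (−y and +y sides) run the full x-width; the side walls fit between their inner faces. A door opening 920 mm wide and 2050 mm tall is cut through the front wall from the floor up, its −x edge 1903 mm from the wall's −x end.


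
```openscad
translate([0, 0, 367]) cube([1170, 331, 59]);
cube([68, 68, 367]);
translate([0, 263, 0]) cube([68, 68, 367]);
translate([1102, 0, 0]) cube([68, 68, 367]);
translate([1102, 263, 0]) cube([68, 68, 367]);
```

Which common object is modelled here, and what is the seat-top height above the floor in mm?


A bench. The seat-top height is 426 mm.

A long slab on four corner posts — a bench. The slab sits at z = 367 with thickness 59, so the top is 367 + 59 = 426 mm.


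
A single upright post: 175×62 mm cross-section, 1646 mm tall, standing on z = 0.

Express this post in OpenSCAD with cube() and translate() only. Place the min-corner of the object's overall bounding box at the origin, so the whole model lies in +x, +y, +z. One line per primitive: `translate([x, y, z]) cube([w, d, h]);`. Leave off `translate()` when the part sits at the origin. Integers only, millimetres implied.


cube([175, 62, 1646]);


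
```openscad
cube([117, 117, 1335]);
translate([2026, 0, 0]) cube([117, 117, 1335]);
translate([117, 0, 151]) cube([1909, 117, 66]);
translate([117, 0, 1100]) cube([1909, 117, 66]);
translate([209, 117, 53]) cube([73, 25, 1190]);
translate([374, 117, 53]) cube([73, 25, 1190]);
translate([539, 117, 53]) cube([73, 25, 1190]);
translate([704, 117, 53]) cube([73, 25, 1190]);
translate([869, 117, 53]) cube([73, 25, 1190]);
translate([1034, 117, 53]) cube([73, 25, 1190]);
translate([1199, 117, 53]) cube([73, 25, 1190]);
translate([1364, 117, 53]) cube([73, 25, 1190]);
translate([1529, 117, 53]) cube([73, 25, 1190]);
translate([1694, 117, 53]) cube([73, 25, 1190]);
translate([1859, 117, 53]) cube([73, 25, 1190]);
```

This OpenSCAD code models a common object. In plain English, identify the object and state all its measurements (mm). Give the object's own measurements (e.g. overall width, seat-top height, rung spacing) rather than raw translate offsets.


A fence section. Two 117×117 mm posts, 1335 mm tall, stand on the floor with a clear span of 1909 mm between their inner faces. Two horizontal rails of 117×66 mm section span the gap between the posts with their undersides at z = 151 mm and z = 1100 mm, flush with the posts' −y face. 11 pickets, each 73 mm wide, 25 mm thick and 1190 mm tall, are fixed to the +y face of the rails with their bottoms at z = 53 mm, spaced across the span with a 92 mm gap after the −x post and between neighbouring pickets, with 94 mm left before the +x post.


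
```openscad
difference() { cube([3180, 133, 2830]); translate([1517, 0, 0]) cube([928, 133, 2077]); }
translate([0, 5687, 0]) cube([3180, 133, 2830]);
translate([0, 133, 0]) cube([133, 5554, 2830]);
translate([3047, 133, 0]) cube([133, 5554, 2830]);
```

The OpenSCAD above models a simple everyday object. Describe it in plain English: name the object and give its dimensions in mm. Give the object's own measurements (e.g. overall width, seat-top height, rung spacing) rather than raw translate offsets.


A single room: four walls, each 2830 mm tall and 133 mm thick, enclosing an outside footprint 3180×5820 mm (x × y), no floor or roof. The front and back walls (−y and +y sides) run the full x-width; the side walls fit between their inner faces. A door opening 928 mm wide and 2077 mm tall is cut through the front wall from the floor up, its −x edge 1517 mm from the wall's −x end.


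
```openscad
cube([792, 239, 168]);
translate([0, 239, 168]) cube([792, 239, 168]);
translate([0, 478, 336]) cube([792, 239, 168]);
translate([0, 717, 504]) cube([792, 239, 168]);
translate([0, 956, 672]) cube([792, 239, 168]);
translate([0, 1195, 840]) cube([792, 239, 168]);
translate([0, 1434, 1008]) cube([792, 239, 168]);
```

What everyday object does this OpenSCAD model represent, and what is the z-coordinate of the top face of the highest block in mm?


A staircase. The total rise is 1176 mm.

7 identical blocks, each offset up and back from the previous — a staircase. Each step is 168 mm tall and there are 7 of them, so the total rise is 7 × 168 = 1176 mm.


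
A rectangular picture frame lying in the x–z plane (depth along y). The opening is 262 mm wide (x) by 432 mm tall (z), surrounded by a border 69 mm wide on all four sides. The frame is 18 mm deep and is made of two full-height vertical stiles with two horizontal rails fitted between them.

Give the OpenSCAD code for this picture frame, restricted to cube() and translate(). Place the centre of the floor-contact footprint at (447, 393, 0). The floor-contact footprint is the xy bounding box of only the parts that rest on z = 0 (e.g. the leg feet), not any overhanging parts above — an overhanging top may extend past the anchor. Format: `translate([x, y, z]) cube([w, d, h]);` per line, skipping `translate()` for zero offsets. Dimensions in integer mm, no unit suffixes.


translate([247, 384, 0]) cube([69, 18, 570]);
translate([578, 384, 0]) cube([69, 18, 570]);
translate([316, 384, 0]) cube([262, 18, 69]);
translate([316, 384, 501]) cube([262, 18, 69]);


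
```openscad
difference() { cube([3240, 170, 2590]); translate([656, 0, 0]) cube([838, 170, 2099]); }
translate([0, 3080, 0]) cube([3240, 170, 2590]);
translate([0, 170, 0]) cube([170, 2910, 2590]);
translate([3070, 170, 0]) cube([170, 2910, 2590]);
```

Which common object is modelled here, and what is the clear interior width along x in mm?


A single room. The interior width is 2900 mm.

Four walls enclosing a rectangle with a door in the front wall — a room. Outside width 3240 minus two 170 mm walls gives 2900 mm.


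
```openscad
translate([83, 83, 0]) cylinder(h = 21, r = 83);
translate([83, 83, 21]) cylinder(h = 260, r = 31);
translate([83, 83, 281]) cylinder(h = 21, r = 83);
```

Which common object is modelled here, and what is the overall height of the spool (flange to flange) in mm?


A spool. The overall height is 302 mm.

Three coaxial cylinders, large–small–large — a spool. Two 21 mm flanges and a 260 mm core give 21 + 260 + 21 = 302 mm.


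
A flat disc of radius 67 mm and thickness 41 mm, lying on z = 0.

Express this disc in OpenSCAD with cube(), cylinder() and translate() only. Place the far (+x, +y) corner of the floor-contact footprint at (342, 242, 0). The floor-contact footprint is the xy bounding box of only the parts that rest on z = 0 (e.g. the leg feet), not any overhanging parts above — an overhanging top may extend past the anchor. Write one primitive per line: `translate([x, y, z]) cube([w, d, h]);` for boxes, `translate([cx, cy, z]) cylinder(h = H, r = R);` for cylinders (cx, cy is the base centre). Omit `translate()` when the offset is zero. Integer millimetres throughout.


translate([275, 175, 0]) cylinder(h = 41, r = 67);


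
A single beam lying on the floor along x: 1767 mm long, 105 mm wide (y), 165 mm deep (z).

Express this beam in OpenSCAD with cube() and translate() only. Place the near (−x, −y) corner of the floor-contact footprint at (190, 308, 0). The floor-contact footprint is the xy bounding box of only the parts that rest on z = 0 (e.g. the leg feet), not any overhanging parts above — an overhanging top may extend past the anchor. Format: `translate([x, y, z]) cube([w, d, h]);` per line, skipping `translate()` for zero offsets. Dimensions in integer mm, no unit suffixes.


translate([190, 308, 0]) cube([1767, 105, 165]);


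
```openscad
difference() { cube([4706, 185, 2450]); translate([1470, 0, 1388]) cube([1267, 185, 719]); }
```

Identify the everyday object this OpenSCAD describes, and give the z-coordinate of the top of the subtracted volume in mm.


A wall with a window opening. The window head height is 2107 mm.

A wall with a rectangular opening subtracted — a window. Sill at z = 1388, opening 719 mm tall, so the head is at 1388 + 719 = 2107 mm.


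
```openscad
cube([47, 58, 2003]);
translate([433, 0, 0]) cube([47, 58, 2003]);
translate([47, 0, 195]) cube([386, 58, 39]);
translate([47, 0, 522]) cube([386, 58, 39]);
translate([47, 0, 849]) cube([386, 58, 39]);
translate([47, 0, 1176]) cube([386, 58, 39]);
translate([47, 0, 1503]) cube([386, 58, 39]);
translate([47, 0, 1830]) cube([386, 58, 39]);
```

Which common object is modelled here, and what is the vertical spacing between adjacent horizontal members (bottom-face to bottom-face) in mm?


A ladder. The rung spacing is 327 mm.

Two tall 47×58 posts with 6 short bars between them — a ladder. Adjacent rungs sit at z = 195 and z = 522, so the spacing is 522 − 195 = 327 mm.


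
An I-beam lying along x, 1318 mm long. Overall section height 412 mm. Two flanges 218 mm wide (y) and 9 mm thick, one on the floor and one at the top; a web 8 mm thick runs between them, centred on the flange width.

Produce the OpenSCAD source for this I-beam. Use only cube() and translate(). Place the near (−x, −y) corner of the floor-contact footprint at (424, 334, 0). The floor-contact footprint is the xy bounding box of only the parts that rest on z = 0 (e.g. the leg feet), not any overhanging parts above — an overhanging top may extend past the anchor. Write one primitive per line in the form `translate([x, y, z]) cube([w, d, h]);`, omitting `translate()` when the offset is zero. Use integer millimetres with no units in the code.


translate([424, 334, 0]) cube([1318, 218, 9]);
translate([424, 439, 9]) cube([1318, 8, 394]);
translate([424, 334, 403]) cube([1318, 218, 9]);


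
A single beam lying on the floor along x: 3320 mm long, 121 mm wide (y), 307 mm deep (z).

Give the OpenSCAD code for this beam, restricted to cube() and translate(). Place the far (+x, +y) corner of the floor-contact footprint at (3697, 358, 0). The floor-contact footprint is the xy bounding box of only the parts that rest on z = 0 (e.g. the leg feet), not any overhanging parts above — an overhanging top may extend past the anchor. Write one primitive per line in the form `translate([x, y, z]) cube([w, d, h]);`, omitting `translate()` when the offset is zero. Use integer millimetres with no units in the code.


translate([377, 237, 0]) cube([3320, 121, 307]);


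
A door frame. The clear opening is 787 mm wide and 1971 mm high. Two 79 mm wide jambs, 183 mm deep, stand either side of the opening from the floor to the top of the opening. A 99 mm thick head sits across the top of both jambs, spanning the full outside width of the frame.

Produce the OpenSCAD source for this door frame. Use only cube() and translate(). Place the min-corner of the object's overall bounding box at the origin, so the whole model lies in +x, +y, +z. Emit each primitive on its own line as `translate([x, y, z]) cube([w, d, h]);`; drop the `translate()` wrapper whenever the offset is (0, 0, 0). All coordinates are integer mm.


cube([79, 183, 1971]);
translate([866, 0, 0]) cube([79, 183, 1971]);
translate([0, 0, 1971]) cube([945, 183, 99]);


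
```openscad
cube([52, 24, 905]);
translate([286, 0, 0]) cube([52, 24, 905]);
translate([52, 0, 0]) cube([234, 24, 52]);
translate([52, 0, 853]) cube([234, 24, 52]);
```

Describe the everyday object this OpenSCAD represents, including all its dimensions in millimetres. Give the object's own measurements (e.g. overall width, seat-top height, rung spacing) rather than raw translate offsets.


A rectangular picture frame lying in the x–z plane (depth along y). The opening is 234 mm wide (x) by 801 mm tall (z), surrounded by a border 52 mm wide on all four sides. The frame is 24 mm deep and is made of two full-height vertical stiles with two horizontal rails fitted between them.


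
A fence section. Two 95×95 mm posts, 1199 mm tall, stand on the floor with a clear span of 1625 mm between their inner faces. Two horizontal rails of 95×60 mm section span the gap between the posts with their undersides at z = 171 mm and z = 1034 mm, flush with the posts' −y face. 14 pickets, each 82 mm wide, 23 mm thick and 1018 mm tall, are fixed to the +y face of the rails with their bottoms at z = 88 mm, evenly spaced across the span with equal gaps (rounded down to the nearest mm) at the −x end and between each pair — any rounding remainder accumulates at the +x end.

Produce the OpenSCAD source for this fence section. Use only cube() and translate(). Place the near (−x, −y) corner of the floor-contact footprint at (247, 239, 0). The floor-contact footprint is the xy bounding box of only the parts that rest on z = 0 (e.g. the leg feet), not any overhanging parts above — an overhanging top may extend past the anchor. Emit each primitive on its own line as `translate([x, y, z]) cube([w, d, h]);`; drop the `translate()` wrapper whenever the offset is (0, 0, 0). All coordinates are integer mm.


translate([247, 239, 0]) cube([95, 95, 1199]);
translate([1967, 239, 0]) cube([95, 95, 1199]);
translate([342, 239, 171]) cube([1625, 95, 60]);
translate([342, 239, 1034]) cube([1625, 95, 60]);
translate([373, 334, 88]) cube([82, 23, 1018]);
translate([486, 334, 88]) cube([82, 23, 1018]);
translate([599, 334, 88]) cube([82, 23, 1018]);
translate([712, 334, 88]) cube([82, 23, 1018]);
translate([825, 334, 88]) cube([82, 23, 1018]);
translate([938, 334, 88]) cube([82, 23, 1018]);
translate([1051, 334, 88]) cube([82, 23, 1018]);
translate([1164, 334, 88]) cube([82, 23, 1018]);
translate([1277, 334, 88]) cube([82, 23, 1018]);
translate([1390, 334, 88]) cube([82, 23, 1018]);
translate([1503, 334, 88]) cube([82, 23, 1018]);
translate([1616, 334, 88]) cube([82, 23, 1018]);
translate([1729, 334, 88]) cube([82, 23, 1018]);
translate([1842, 334, 88]) cube([82, 23, 1018]);


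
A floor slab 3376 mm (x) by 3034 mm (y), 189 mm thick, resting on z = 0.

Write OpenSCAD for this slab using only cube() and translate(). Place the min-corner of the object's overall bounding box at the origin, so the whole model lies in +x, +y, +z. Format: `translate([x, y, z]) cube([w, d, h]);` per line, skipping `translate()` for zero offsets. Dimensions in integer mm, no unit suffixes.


cube([3376, 3034, 189]);


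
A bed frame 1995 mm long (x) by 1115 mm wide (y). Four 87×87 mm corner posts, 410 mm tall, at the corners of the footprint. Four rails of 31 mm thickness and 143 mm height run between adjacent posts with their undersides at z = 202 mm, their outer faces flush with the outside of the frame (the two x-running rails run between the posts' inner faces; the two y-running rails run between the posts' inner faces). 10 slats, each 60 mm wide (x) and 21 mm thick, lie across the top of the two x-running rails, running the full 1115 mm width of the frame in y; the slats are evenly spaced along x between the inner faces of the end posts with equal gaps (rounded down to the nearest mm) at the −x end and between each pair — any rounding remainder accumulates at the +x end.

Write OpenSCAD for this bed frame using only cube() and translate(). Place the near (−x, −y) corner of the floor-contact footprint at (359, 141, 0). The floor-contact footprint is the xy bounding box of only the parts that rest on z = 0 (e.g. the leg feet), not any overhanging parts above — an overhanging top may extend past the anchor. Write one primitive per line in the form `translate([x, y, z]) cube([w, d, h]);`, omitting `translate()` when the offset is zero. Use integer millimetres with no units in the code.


translate([359, 141, 0]) cube([87, 87, 410]);
translate([359, 1169, 0]) cube([87, 87, 410]);
translate([2267, 141, 0]) cube([87, 87, 410]);
translate([2267, 1169, 0]) cube([87, 87, 410]);
translate([446, 141, 202]) cube([1821, 31, 143]);
translate([446, 1225, 202]) cube([1821, 31, 143]);
translate([359, 228, 202]) cube([31, 941, 143]);
translate([2323, 228, 202]) cube([31, 941, 143]);
translate([557, 141, 345]) cube([60, 1115, 21]);
translate([728, 141, 345]) cube([60, 1115, 21]);
translate([899, 141, 345]) cube([60, 1115, 21]);
translate([1070, 141, 345]) cube([60, 1115, 21]);
translate([1241, 141, 345]) cube([60, 1115, 21]);
translate([1412, 141, 345]) cube([60, 1115, 21]);
translate([1583, 141, 345]) cube([60, 1115, 21]);
translate([1754, 141, 345]) cube([60, 1115, 21]);
translate([1925, 141, 345]) cube([60, 1115, 21]);
translate([2096, 141, 345]) cube([60, 1115, 21]);


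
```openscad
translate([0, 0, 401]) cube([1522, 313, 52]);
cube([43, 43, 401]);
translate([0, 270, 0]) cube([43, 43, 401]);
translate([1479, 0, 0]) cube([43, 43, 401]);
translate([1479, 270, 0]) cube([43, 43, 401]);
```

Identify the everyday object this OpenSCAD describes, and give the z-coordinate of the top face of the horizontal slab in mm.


A bench. The seat-top height is 453 mm.

A long slab on four corner posts — a bench. The slab sits at z = 401 with thickness 52, so the top is 401 + 52 = 453 mm.


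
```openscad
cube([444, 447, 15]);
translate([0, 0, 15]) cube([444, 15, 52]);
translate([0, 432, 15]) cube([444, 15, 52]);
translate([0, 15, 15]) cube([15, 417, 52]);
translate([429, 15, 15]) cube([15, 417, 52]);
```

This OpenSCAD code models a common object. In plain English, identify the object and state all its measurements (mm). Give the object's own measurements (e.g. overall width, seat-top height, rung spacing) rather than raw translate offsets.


An open-topped rectangular box: outside dimensions 444×447×67 mm, with a uniform wall and base thickness of 15 mm. The base is a full 444×447 slab on the floor; four walls sit on top of the base. The front and back walls (the −y and +y sides) span the full width; the two side walls fit between them.


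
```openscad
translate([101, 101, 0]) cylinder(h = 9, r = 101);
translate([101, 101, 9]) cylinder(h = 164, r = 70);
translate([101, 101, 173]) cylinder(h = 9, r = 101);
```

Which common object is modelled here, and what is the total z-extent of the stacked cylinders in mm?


A spool. The overall height is 182 mm.

Three coaxial cylinders, large–small–large — a spool. Two 9 mm flanges and a 164 mm core give 9 + 164 + 9 = 182 mm.


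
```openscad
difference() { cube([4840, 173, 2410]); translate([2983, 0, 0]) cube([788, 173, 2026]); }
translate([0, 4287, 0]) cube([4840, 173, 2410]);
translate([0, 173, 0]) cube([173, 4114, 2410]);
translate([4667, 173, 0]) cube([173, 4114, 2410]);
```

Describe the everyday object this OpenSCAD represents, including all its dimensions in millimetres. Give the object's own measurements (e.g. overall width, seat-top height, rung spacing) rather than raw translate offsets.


A single room: four walls, each 2410 mm tall and 173 mm thick, enclosing an outside footprint 4840×4460 mm (x × y), no floor or roof. The front and back walls (−y and +y sides) run the full x-width; the side walls fit between their inner faces. A door opening 788 mm wide and 2026 mm tall is cut through the front wall from the floor up, its −x edge 2983 mm from the wall's −x end.


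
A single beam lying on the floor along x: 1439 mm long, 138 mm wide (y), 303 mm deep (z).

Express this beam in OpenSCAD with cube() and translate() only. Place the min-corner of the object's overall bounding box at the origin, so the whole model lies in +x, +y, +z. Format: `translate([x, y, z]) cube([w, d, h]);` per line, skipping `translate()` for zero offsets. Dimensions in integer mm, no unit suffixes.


cube([1439, 138, 303]);


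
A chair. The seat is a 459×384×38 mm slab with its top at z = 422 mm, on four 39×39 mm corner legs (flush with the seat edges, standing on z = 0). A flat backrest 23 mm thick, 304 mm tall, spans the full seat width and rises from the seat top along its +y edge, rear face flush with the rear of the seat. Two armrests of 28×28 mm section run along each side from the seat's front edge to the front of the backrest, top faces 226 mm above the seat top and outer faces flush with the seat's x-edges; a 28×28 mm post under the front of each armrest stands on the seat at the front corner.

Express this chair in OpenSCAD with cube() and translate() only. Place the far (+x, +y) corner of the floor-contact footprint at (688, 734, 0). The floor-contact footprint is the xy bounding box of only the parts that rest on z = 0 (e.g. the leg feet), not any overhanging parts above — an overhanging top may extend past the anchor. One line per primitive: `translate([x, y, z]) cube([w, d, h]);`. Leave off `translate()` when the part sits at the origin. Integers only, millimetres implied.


translate([229, 350, 384]) cube([459, 384, 38]);
translate([229, 350, 0]) cube([39, 39, 384]);
translate([649, 350, 0]) cube([39, 39, 384]);
translate([229, 695, 0]) cube([39, 39, 384]);
translate([649, 695, 0]) cube([39, 39, 384]);
translate([229, 711, 422]) cube([459, 23, 304]);
translate([229, 350, 620]) cube([28, 361, 28]);
translate([660, 350, 620]) cube([28, 361, 28]);
translate([229, 350, 422]) cube([28, 28, 198]);
translate([660, 350, 422]) cube([28, 28, 198]);


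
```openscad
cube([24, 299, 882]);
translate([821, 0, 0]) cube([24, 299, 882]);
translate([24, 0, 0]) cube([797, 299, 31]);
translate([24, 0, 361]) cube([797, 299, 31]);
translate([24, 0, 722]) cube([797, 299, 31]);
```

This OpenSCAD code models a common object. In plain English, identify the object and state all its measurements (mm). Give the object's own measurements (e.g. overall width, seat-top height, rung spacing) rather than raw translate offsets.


An open bookshelf. Two side panels, each 24 mm thick, 299 mm deep and 882 mm tall, stand 845 mm apart (outside-to-outside). Between them sit 3 shelves, each 31 mm thick and 299 mm deep, spanning the full gap between the sides. The bottom shelf rests on the floor (its underside at z = 0) and the clear gap between one shelf's top and the next shelf's underside is 330 mm.


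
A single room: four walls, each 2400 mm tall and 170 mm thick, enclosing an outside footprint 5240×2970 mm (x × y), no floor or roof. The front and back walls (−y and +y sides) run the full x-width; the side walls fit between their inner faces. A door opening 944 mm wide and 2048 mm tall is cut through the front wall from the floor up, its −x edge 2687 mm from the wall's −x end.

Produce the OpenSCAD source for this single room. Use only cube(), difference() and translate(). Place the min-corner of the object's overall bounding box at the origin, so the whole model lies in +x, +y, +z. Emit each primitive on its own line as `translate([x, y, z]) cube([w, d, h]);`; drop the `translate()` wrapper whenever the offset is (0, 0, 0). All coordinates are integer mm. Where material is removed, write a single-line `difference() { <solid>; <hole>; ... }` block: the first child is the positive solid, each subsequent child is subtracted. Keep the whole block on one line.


difference() { cube([5240, 170, 2400]); translate([2687, 0, 0]) cube([944, 170, 2048]); }
translate([0, 2800, 0]) cube([5240, 170, 2400]);
translate([0, 170, 0]) cube([170, 2630, 2400]);
translate([5070, 170, 0]) cube([170, 2630, 2400]);
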